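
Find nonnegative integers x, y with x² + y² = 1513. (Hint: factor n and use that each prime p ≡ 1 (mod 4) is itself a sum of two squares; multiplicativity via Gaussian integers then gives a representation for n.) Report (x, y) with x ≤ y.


Step 1: Factor n = 1513 = 17 · 89.
Step 2: Check the mod-4 condition on each prime factor: 17 ≡ 1 (mod 4), exponent 1; 89 ≡ 1 (mod 4), exponent 1.
All primes ≡ 3 (mod 4) appear to even exponent (or don't appear), so by the two-squares theorem n IS expressible as a sum of two squares.
Step 3: Build a representation. Here n = 17 · 89 is a product of primes ≡ 1 (mod 4). Each prime p ≡ 1 (mod 4) is itself a sum of two squares; find a² by testing p − a² for a perfect square:
  17: 17 − 1² = 16 = 4² ⇒ 17 = 1² + 4².
  89: 89 − 1² = 88, 89 − 2² = 85, 89 − 3² = 80, 89 − 4² = 73, 89 − 5² = 64 = 8² ⇒ 89 = 5² + 8².
  Combine using the Brahmagupta–Fibonacci identity (a² + b²)(c² + d²) = (ac − bd)² + (ad + bc)² = (ac + bd)² + (ad − bc)²:
  17 · 89 = 1513: from (1² + 4²)(5² + 8²), take (1·5 − 4·8, 1·8 + 4·5) = (5 − 32, 8 + 20) = (-27, 28); dropping signs (only squares matter) gives (27, 28); check 27² + 28² = 729 + 784 = 1513 ✓.
Step 4: Order so x ≤ y and verify: 27² + 28² = 729 + 784 = 1513 = n. ✓

n = 1513 = 27² + 28² (one valid representation with x ≤ y).


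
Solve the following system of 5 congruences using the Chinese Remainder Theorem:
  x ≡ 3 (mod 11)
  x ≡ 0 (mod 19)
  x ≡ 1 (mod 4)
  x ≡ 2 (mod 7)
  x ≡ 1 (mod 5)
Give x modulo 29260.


Product of moduli M = 11 · 19 · 4 · 7 · 5 = 29260.
Merge one congruence at a time:
  Start: x ≡ 3 (mod 11).
  Combine with x ≡ 0 (mod 19); new modulus lcm = 209.
    Write x = 3 + 11·t and substitute into x ≡ 0 (mod 19): 11·t ≡ 0 − 3 = -3 (mod 19).
    Reduce coefficients mod 19: 11·t ≡ 16 (mod 19).
    The inverse of 11 mod 19 is 7 (since 11·7 = 77 = 4·19 + 1), so t ≡ 7·16 = 112 ≡ 17 (mod 19).
    Then x = 3 + 11·17 = 190, valid modulo lcm(11, 19) = 209: x ≡ 190 (mod 209).
  Combine with x ≡ 1 (mod 4); new modulus lcm = 836.
    Write x = 190 + 209·t and substitute into x ≡ 1 (mod 4): 209·t ≡ 1 − 190 = -189 (mod 4).
    Reduce coefficients mod 4: 1·t ≡ 3 (mod 4).
    So t ≡ 3 (mod 4).
    Then x = 190 + 209·3 = 817, valid modulo lcm(209, 4) = 836: x ≡ 817 (mod 836).
  Combine with x ≡ 2 (mod 7); new modulus lcm = 5852.
    Write x = 817 + 836·t and substitute into x ≡ 2 (mod 7): 836·t ≡ 2 − 817 = -815 (mod 7).
    Reduce coefficients mod 7: 3·t ≡ 4 (mod 7).
    The inverse of 3 mod 7 is 5 (since 3·5 = 15 = 2·7 + 1), so t ≡ 5·4 = 20 ≡ 6 (mod 7).
    Then x = 817 + 836·6 = 5833, valid modulo lcm(836, 7) = 5852: x ≡ 5833 (mod 5852).
  Combine with x ≡ 1 (mod 5); new modulus lcm = 29260.
    Write x = 5833 + 5852·t and substitute into x ≡ 1 (mod 5): 5852·t ≡ 1 − 5833 = -5832 (mod 5).
    Reduce coefficients mod 5: 2·t ≡ 3 (mod 5).
    The inverse of 2 mod 5 is 3 (since 2·3 = 6 = 1·5 + 1), so t ≡ 3·3 = 9 ≡ 4 (mod 5).
    Then x = 5833 + 5852·4 = 29241, valid modulo lcm(5852, 5) = 29260: x ≡ 29241 (mod 29260).
Verify against each original: 29241 mod 11 = 3, 29241 mod 19 = 0, 29241 mod 4 = 1, 29241 mod 7 = 2, 29241 mod 5 = 1.

x ≡ 29241 (mod 29260).


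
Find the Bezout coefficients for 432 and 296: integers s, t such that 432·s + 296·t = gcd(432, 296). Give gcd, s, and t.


Euclidean algorithm on (432, 296) — divide until remainder is 0:
  432 = 1 · 296 + 136
  296 = 2 · 136 + 24
  136 = 5 · 24 + 16
  24 = 1 · 16 + 8
  16 = 2 · 8 + 0
gcd(432, 296) = 8.
Track Bezout coefficients alongside the remainders: start with r₀ = 432 = a·1 + b·0 (s = 1, t = 0) and r₁ = 296 = a·0 + b·1 (s = 0, t = 1); each new remainder r_{k+1} = r_{k-1} − q_k·r_k inherits s_{k+1} = s_{k-1} − q_k·s_k, t_{k+1} = t_{k-1} − q_k·t_k, so r_k = a·s_k + b·t_k at every step:
  q = 1: r = 136, s = 1 − 1·0 = 1, t = 0 − 1·1 = -1  (check: 432·1 + 296·(-1) = 136)
  q = 2: r = 24, s = 0 − 2·1 = -2, t = 1 − 2·(-1) = 3  (check: 432·(-2) + 296·3 = 24)
  q = 5: r = 16, s = 1 − 5·(-2) = 11, t = -1 − 5·3 = -16  (check: 432·11 + 296·(-16) = 16)
  q = 1: r = 8, s = -2 − 1·11 = -13, t = 3 − 1·(-16) = 19  (check: 432·(-13) + 296·19 = 8)
The row with r = 8 (the gcd) gives the Bezout coefficients s = -13, t = 19.
Result: 432 · (-13) + 296 · (19) = 8.

gcd(432, 296) = 8; s = -13, t = 19 (check: 432·(-13) + 296·19 = 8).


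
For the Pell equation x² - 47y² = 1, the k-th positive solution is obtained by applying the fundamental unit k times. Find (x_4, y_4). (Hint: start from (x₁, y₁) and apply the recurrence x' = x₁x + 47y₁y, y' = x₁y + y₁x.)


Step 1: Find the fundamental solution (x₁, y₁) of x² - 47y² = 1.
  Expand √47 as a continued fraction. a₀ = ⌊√47⌋ = 6; iterate m_{k+1} = d_k·a_k − m_k, d_{k+1} = (47 − m_{k+1}²)/d_k, a_{k+1} = ⌊(a₀ + m_{k+1})/d_{k+1}⌋ (starting m₀ = 0, d₀ = 1), with convergents p_k = a_k·p_{k-1} + p_{k-2}, q_k = a_k·q_{k-1} + q_{k-2} (p₋₁ = 1, q₋₁ = 0):
  k = 0: a₀ = 6; p₀/q₀ = 6/1; p₀² − 47·q₀² = 36 − 47 = -11.
  k = 1: m = 6, d = 11, a = ⌊(6 + 6)/11⌋ = 1; p/q = (1·6 + 1)/(1·1 + 0) = 7/1; p² − 47·q² = 49 − 47 = 2.
  k = 2: m = 5, d = 2, a = ⌊(6 + 5)/2⌋ = 5; p/q = (5·7 + 6)/(5·1 + 1) = 41/6; p² − 47·q² = 1681 − 1692 = -11.
  k = 3: m = 5, d = 11, a = ⌊(6 + 5)/11⌋ = 1; p/q = (1·41 + 7)/(1·6 + 1) = 48/7; p² − 47·q² = 2304 − 2303 = 1.
  The first convergent with p² − 47·q² = 1 gives the fundamental solution (x₁, y₁) = (48, 7).
Step 2: Apply the recurrence (x_{n+1}, y_{n+1}) = (x₁x_n + 47y₁y_n, x₁y_n + y₁x_n) repeatedly.
  From (x_1, y_1) = (48, 7): x_2 = 48·48 + 47·7·7 = 4607; y_2 = 48·7 + 7·48 = 672.
  From (x_2, y_2) = (4607, 672): x_3 = 48·4607 + 47·7·672 = 442224; y_3 = 48·672 + 7·4607 = 64505.
  From (x_3, y_3) = (442224, 64505): x_4 = 48·442224 + 47·7·64505 = 42448897; y_4 = 48·64505 + 7·442224 = 6191808.
Step 3: Verify x_4² - 47·y_4² = 1801908856516609 - 1801908856516608 = 1 (should be 1). ✓

(x_1, y_1) = (48, 7); (x_4, y_4) = (42448897, 6191808).


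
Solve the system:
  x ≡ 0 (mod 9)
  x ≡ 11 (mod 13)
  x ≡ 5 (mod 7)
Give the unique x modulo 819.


Moduli 9, 13, 7 are pairwise coprime; by CRT there is a unique solution modulo M = 9 · 13 · 7 = 819.
Solve pairwise, accumulating the modulus:
  Start with x ≡ 0 (mod 9).
  Combine with x ≡ 11 (mod 13): since gcd(9, 13) = 1, we get a unique residue mod 117.
    Write x = 0 + 9·t and substitute into x ≡ 11 (mod 13): 9·t ≡ 11 − 0 = 11 (mod 13).
    The inverse of 9 mod 13 is 3 (since 9·3 = 27 = 2·13 + 1), so t ≡ 3·11 = 33 ≡ 7 (mod 13).
    Then x = 0 + 9·7 = 63, valid modulo lcm(9, 13) = 117: x ≡ 63 (mod 117).
  Combine with x ≡ 5 (mod 7): since gcd(117, 7) = 1, we get a unique residue mod 819.
    Write x = 63 + 117·t and substitute into x ≡ 5 (mod 7): 117·t ≡ 5 − 63 = -58 (mod 7).
    Reduce coefficients mod 7: 5·t ≡ 5 (mod 7).
    The inverse of 5 mod 7 is 3 (since 5·3 = 15 = 2·7 + 1), so t ≡ 3·5 = 15 ≡ 1 (mod 7).
    Then x = 63 + 117·1 = 180, valid modulo lcm(117, 7) = 819: x ≡ 180 (mod 819).
Verify: 180 mod 9 = 0 ✓, 180 mod 13 = 11 ✓, 180 mod 7 = 5 ✓.

x ≡ 180 (mod 819).


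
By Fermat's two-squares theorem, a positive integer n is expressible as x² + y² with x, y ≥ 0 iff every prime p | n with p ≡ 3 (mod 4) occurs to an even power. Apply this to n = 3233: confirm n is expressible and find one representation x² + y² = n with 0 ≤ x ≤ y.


Step 1: Factor n = 3233 = 53 · 61.
Step 2: Check the mod-4 condition on each prime factor: 53 ≡ 1 (mod 4), exponent 1; 61 ≡ 1 (mod 4), exponent 1.
All primes ≡ 3 (mod 4) appear to even exponent (or don't appear), so by the two-squares theorem n IS expressible as a sum of two squares.
Step 3: Build a representation. Here n = 53 · 61 is a product of primes ≡ 1 (mod 4). Each prime p ≡ 1 (mod 4) is itself a sum of two squares; find a² by testing p − a² for a perfect square:
  53: 53 − 1² = 52, 53 − 2² = 49 = 7² ⇒ 53 = 2² + 7².
  61: 61 − 1² = 60, 61 − 2² = 57, 61 − 3² = 52, 61 − 4² = 45, 61 − 5² = 36 = 6² ⇒ 61 = 5² + 6².
  Combine using the Brahmagupta–Fibonacci identity (a² + b²)(c² + d²) = (ac − bd)² + (ad + bc)² = (ac + bd)² + (ad − bc)²:
  53 · 61 = 3233: from (2² + 7²)(5² + 6²), take (2·5 − 7·6, 2·6 + 7·5) = (10 − 42, 12 + 35) = (-32, 47); dropping signs (only squares matter) gives (32, 47); check 32² + 47² = 1024 + 2209 = 3233 ✓.
Step 4: Order so x ≤ y and verify: 32² + 47² = 1024 + 2209 = 3233 = n. ✓

n = 3233 = 32² + 47² (one valid representation with x ≤ y).


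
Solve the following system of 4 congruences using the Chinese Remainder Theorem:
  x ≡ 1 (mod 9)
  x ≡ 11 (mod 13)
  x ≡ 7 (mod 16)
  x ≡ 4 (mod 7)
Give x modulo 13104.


Product of moduli M = 9 · 13 · 16 · 7 = 13104.
Merge one congruence at a time:
  Start: x ≡ 1 (mod 9).
  Combine with x ≡ 11 (mod 13); new modulus lcm = 117.
    Write x = 1 + 9·t and substitute into x ≡ 11 (mod 13): 9·t ≡ 11 − 1 = 10 (mod 13).
    The inverse of 9 mod 13 is 3 (since 9·3 = 27 = 2·13 + 1), so t ≡ 3·10 = 30 ≡ 4 (mod 13).
    Then x = 1 + 9·4 = 37, valid modulo lcm(9, 13) = 117: x ≡ 37 (mod 117).
  Combine with x ≡ 7 (mod 16); new modulus lcm = 1872.
    Write x = 37 + 117·t and substitute into x ≡ 7 (mod 16): 117·t ≡ 7 − 37 = -30 (mod 16).
    Reduce coefficients mod 16: 5·t ≡ 2 (mod 16).
    The inverse of 5 mod 16 is 13 (since 5·13 = 65 = 4·16 + 1), so t ≡ 13·2 = 26 ≡ 10 (mod 16).
    Then x = 37 + 117·10 = 1207, valid modulo lcm(117, 16) = 1872: x ≡ 1207 (mod 1872).
  Combine with x ≡ 4 (mod 7); new modulus lcm = 13104.
    Write x = 1207 + 1872·t and substitute into x ≡ 4 (mod 7): 1872·t ≡ 4 − 1207 = -1203 (mod 7).
    Reduce coefficients mod 7: 3·t ≡ 1 (mod 7).
    The inverse of 3 mod 7 is 5 (since 3·5 = 15 = 2·7 + 1), so t ≡ 5·1 = 5 ≡ 5 (mod 7).
    Then x = 1207 + 1872·5 = 10567, valid modulo lcm(1872, 7) = 13104: x ≡ 10567 (mod 13104).
Verify against each original: 10567 mod 9 = 1, 10567 mod 13 = 11, 10567 mod 16 = 7, 10567 mod 7 = 4.

x ≡ 10567 (mod 13104).


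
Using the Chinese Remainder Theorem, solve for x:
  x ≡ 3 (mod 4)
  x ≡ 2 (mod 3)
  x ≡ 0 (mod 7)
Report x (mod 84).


Moduli 4, 3, 7 are pairwise coprime; by CRT there is a unique solution modulo M = 4 · 3 · 7 = 84.
Solve pairwise, accumulating the modulus:
  Start with x ≡ 3 (mod 4).
  Combine with x ≡ 2 (mod 3): since gcd(4, 3) = 1, we get a unique residue mod 12.
    Write x = 3 + 4·t and substitute into x ≡ 2 (mod 3): 4·t ≡ 2 − 3 = -1 (mod 3).
    Reduce coefficients mod 3: 1·t ≡ 2 (mod 3).
    So t ≡ 2 (mod 3).
    Then x = 3 + 4·2 = 11, valid modulo lcm(4, 3) = 12: x ≡ 11 (mod 12).
  Combine with x ≡ 0 (mod 7): since gcd(12, 7) = 1, we get a unique residue mod 84.
    Write x = 11 + 12·t and substitute into x ≡ 0 (mod 7): 12·t ≡ 0 − 11 = -11 (mod 7).
    Reduce coefficients mod 7: 5·t ≡ 3 (mod 7).
    The inverse of 5 mod 7 is 3 (since 5·3 = 15 = 2·7 + 1), so t ≡ 3·3 = 9 ≡ 2 (mod 7).
    Then x = 11 + 12·2 = 35, valid modulo lcm(12, 7) = 84: x ≡ 35 (mod 84).
Verify: 35 mod 4 = 3 ✓, 35 mod 3 = 2 ✓, 35 mod 7 = 0 ✓.

x ≡ 35 (mod 84).


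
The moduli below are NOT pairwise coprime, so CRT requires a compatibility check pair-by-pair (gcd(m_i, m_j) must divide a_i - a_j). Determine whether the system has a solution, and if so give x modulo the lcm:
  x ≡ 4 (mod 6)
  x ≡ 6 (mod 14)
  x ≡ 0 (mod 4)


Moduli 6, 14, 4 are not pairwise coprime, so CRT works modulo lcm(m_i) when all pairwise compatibility conditions hold.
Pairwise compatibility: gcd(m_i, m_j) must divide a_i - a_j for every pair.
Merge one congruence at a time:
  Start: x ≡ 4 (mod 6).
  Combine with x ≡ 6 (mod 14): gcd(6, 14) = 2; 6 - 4 = 2, which IS divisible by 2, so compatible.
    Write x = 4 + 6·t and substitute into x ≡ 6 (mod 14): 6·t ≡ 6 − 4 = 2 (mod 14).
    Divide the congruence (and modulus) by g = 2: 3·t ≡ 1 (mod 7).
    The inverse of 3 mod 7 is 5 (since 3·5 = 15 = 2·7 + 1), so t ≡ 5·1 = 5 ≡ 5 (mod 7).
    Then x = 4 + 6·5 = 34, valid modulo lcm(6, 14) = 42: x ≡ 34 (mod 42).
  Combine with x ≡ 0 (mod 4): gcd(42, 4) = 2; 0 - 34 = -34, which IS divisible by 2, so compatible.
    Write x = 34 + 42·t and substitute into x ≡ 0 (mod 4): 42·t ≡ 0 − 34 = -34 (mod 4).
    Divide the congruence (and modulus) by g = 2: 21·t ≡ -17 (mod 2).
    Reduce coefficients mod 2: 1·t ≡ 1 (mod 2).
    So t ≡ 1 (mod 2).
    Then x = 34 + 42·1 = 76, valid modulo lcm(42, 4) = 84: x ≡ 76 (mod 84).
Verify: 76 mod 6 = 4, 76 mod 14 = 6, 76 mod 4 = 0.

x ≡ 76 (mod 84).


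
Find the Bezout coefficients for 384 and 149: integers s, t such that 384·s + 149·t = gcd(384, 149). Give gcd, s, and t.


Euclidean algorithm on (384, 149) — divide until remainder is 0:
  384 = 2 · 149 + 86
  149 = 1 · 86 + 63
  86 = 1 · 63 + 23
  63 = 2 · 23 + 17
  23 = 1 · 17 + 6
  17 = 2 · 6 + 5
  6 = 1 · 5 + 1
  5 = 5 · 1 + 0
gcd(384, 149) = 1.
Track Bezout coefficients alongside the remainders: start with r₀ = 384 = a·1 + b·0 (s = 1, t = 0) and r₁ = 149 = a·0 + b·1 (s = 0, t = 1); each new remainder r_{k+1} = r_{k-1} − q_k·r_k inherits s_{k+1} = s_{k-1} − q_k·s_k, t_{k+1} = t_{k-1} − q_k·t_k, so r_k = a·s_k + b·t_k at every step:
  q = 2: r = 86, s = 1 − 2·0 = 1, t = 0 − 2·1 = -2  (check: 384·1 + 149·(-2) = 86)
  q = 1: r = 63, s = 0 − 1·1 = -1, t = 1 − 1·(-2) = 3  (check: 384·(-1) + 149·3 = 63)
  q = 1: r = 23, s = 1 − 1·(-1) = 2, t = -2 − 1·3 = -5  (check: 384·2 + 149·(-5) = 23)
  q = 2: r = 17, s = -1 − 2·2 = -5, t = 3 − 2·(-5) = 13  (check: 384·(-5) + 149·13 = 17)
  q = 1: r = 6, s = 2 − 1·(-5) = 7, t = -5 − 1·13 = -18  (check: 384·7 + 149·(-18) = 6)
  q = 2: r = 5, s = -5 − 2·7 = -19, t = 13 − 2·(-18) = 49  (check: 384·(-19) + 149·49 = 5)
  q = 1: r = 1, s = 7 − 1·(-19) = 26, t = -18 − 1·49 = -67  (check: 384·26 + 149·(-67) = 1)
The row with r = 1 (the gcd) gives the Bezout coefficients s = 26, t = -67.
Result: 384 · (26) + 149 · (-67) = 1.

gcd(384, 149) = 1; s = 26, t = -67 (check: 384·26 + 149·(-67) = 1).


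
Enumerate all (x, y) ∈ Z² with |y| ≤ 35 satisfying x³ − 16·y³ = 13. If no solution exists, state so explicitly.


The equation is x³ - 16y³ = 13. For fixed y, x³ = 16·y³ + 13, so a solution requires the RHS to be a perfect cube.
Strategy: iterate y from -35 to 35, compute RHS = 16·y³ + 13, and check whether it is a (positive or negative) perfect cube.
Check small values of y:
  y = 0: RHS = 13 is not a perfect cube.
  y = 1: RHS = 29 is not a perfect cube.
  y = -1: RHS = -3 is not a perfect cube.
  y = 2: RHS = 141 is not a perfect cube.
  y = -2: RHS = -115 is not a perfect cube.
  y = 3: RHS = 445 is not a perfect cube.
  y = -3: RHS = -419 is not a perfect cube.
Continuing the search up to |y| = 35 finds no solutions either.
No (x, y) in the scanned range satisfies the equation.

No integer solutions with |y| ≤ 35.


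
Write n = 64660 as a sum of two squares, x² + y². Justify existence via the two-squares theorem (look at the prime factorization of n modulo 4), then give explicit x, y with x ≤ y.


Step 1: Factor n = 64660 = 2^2 · 5 · 53 · 61.
Step 2: Check the mod-4 condition on each prime factor: 2 = 2 (special); 5 ≡ 1 (mod 4), exponent 1; 53 ≡ 1 (mod 4), exponent 1; 61 ≡ 1 (mod 4), exponent 1.
All primes ≡ 3 (mod 4) appear to even exponent (or don't appear), so by the two-squares theorem n IS expressible as a sum of two squares.
Step 3: Build a representation. Group n = k² · m with k = 2 and m = 5 · 53 · 61 = 16165 (a product of primes ≡ 1 (mod 4)); a representation of m scales to one of n via (k·x)² + (k·y)² = k²(x² + y²). Each prime p ≡ 1 (mod 4) is itself a sum of two squares; find a² by testing p − a² for a perfect square:
  5: 5 − 1² = 4 = 2² ⇒ 5 = 1² + 2².
  53: 53 − 1² = 52, 53 − 2² = 49 = 7² ⇒ 53 = 2² + 7².
  61: 61 − 1² = 60, 61 − 2² = 57, 61 − 3² = 52, 61 − 4² = 45, 61 − 5² = 36 = 6² ⇒ 61 = 5² + 6².
  Combine using the Brahmagupta–Fibonacci identity (a² + b²)(c² + d²) = (ac − bd)² + (ad + bc)² = (ac + bd)² + (ad − bc)²:
  5 · 53 = 265: from (1² + 2²)(2² + 7²), take (1·2 − 2·7, 1·7 + 2·2) = (2 − 14, 7 + 4) = (-12, 11); dropping signs (only squares matter) gives (12, 11); check 12² + 11² = 144 + 121 = 265 ✓.
  265 · 61 = 16165: from (12² + 11²)(5² + 6²), take (12·5 − 11·6, 12·6 + 11·5) = (60 − 66, 72 + 55) = (-6, 127); dropping signs (only squares matter) gives (6, 127); check 6² + 127² = 36 + 16129 = 16165 ✓.
  Scale by k = 2: (2·6, 2·127) = (12, 254).
Step 4: Order so x ≤ y and verify: 12² + 254² = 144 + 64516 = 64660 = n. ✓

n = 64660 = 12² + 254² (one valid representation with x ≤ y).


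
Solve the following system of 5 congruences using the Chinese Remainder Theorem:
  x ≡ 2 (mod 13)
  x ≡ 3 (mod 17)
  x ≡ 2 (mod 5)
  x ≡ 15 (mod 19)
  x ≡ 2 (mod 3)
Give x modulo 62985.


Product of moduli M = 13 · 17 · 5 · 19 · 3 = 62985.
Merge one congruence at a time:
  Start: x ≡ 2 (mod 13).
  Combine with x ≡ 3 (mod 17); new modulus lcm = 221.
    Write x = 2 + 13·t and substitute into x ≡ 3 (mod 17): 13·t ≡ 3 − 2 = 1 (mod 17).
    The inverse of 13 mod 17 is 4 (since 13·4 = 52 = 3·17 + 1), so t ≡ 4·1 = 4 ≡ 4 (mod 17).
    Then x = 2 + 13·4 = 54, valid modulo lcm(13, 17) = 221: x ≡ 54 (mod 221).
  Combine with x ≡ 2 (mod 5); new modulus lcm = 1105.
    Write x = 54 + 221·t and substitute into x ≡ 2 (mod 5): 221·t ≡ 2 − 54 = -52 (mod 5).
    Reduce coefficients mod 5: 1·t ≡ 3 (mod 5).
    So t ≡ 3 (mod 5).
    Then x = 54 + 221·3 = 717, valid modulo lcm(221, 5) = 1105: x ≡ 717 (mod 1105).
  Combine with x ≡ 15 (mod 19); new modulus lcm = 20995.
    Write x = 717 + 1105·t and substitute into x ≡ 15 (mod 19): 1105·t ≡ 15 − 717 = -702 (mod 19).
    Reduce coefficients mod 19: 3·t ≡ 1 (mod 19).
    The inverse of 3 mod 19 is 13 (since 3·13 = 39 = 2·19 + 1), so t ≡ 13·1 = 13 ≡ 13 (mod 19).
    Then x = 717 + 1105·13 = 15082, valid modulo lcm(1105, 19) = 20995: x ≡ 15082 (mod 20995).
  Combine with x ≡ 2 (mod 3); new modulus lcm = 62985.
    Write x = 15082 + 20995·t and substitute into x ≡ 2 (mod 3): 20995·t ≡ 2 − 15082 = -15080 (mod 3).
    Reduce coefficients mod 3: 1·t ≡ 1 (mod 3).
    So t ≡ 1 (mod 3).
    Then x = 15082 + 20995·1 = 36077, valid modulo lcm(20995, 3) = 62985: x ≡ 36077 (mod 62985).
Verify against each original: 36077 mod 13 = 2, 36077 mod 17 = 3, 36077 mod 5 = 2, 36077 mod 19 = 15, 36077 mod 3 = 2.

x ≡ 36077 (mod 62985).


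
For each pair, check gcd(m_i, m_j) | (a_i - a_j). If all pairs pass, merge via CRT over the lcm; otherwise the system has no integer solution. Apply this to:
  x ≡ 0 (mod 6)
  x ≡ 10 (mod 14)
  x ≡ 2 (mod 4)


Moduli 6, 14, 4 are not pairwise coprime, so CRT works modulo lcm(m_i) when all pairwise compatibility conditions hold.
Pairwise compatibility: gcd(m_i, m_j) must divide a_i - a_j for every pair.
Merge one congruence at a time:
  Start: x ≡ 0 (mod 6).
  Combine with x ≡ 10 (mod 14): gcd(6, 14) = 2; 10 - 0 = 10, which IS divisible by 2, so compatible.
    Write x = 0 + 6·t and substitute into x ≡ 10 (mod 14): 6·t ≡ 10 − 0 = 10 (mod 14).
    Divide the congruence (and modulus) by g = 2: 3·t ≡ 5 (mod 7).
    The inverse of 3 mod 7 is 5 (since 3·5 = 15 = 2·7 + 1), so t ≡ 5·5 = 25 ≡ 4 (mod 7).
    Then x = 0 + 6·4 = 24, valid modulo lcm(6, 14) = 42: x ≡ 24 (mod 42).
  Combine with x ≡ 2 (mod 4): gcd(42, 4) = 2; 2 - 24 = -22, which IS divisible by 2, so compatible.
    Write x = 24 + 42·t and substitute into x ≡ 2 (mod 4): 42·t ≡ 2 − 24 = -22 (mod 4).
    Divide the congruence (and modulus) by g = 2: 21·t ≡ -11 (mod 2).
    Reduce coefficients mod 2: 1·t ≡ 1 (mod 2).
    So t ≡ 1 (mod 2).
    Then x = 24 + 42·1 = 66, valid modulo lcm(42, 4) = 84: x ≡ 66 (mod 84).
Verify: 66 mod 6 = 0, 66 mod 14 = 10, 66 mod 4 = 2.

x ≡ 66 (mod 84).


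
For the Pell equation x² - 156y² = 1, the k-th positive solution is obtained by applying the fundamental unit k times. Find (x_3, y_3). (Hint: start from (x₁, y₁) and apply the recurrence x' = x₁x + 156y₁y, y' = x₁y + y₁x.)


Step 1: Find the fundamental solution (x₁, y₁) of x² - 156y² = 1.
  Expand √156 as a continued fraction. a₀ = ⌊√156⌋ = 12; iterate m_{k+1} = d_k·a_k − m_k, d_{k+1} = (156 − m_{k+1}²)/d_k, a_{k+1} = ⌊(a₀ + m_{k+1})/d_{k+1}⌋ (starting m₀ = 0, d₀ = 1), with convergents p_k = a_k·p_{k-1} + p_{k-2}, q_k = a_k·q_{k-1} + q_{k-2} (p₋₁ = 1, q₋₁ = 0):
  k = 0: a₀ = 12; p₀/q₀ = 12/1; p₀² − 156·q₀² = 144 − 156 = -12.
  k = 1: m = 12, d = 12, a = ⌊(12 + 12)/12⌋ = 2; p/q = (2·12 + 1)/(2·1 + 0) = 25/2; p² − 156·q² = 625 − 624 = 1.
  The first convergent with p² − 156·q² = 1 gives the fundamental solution (x₁, y₁) = (25, 2).
Step 2: Apply the recurrence (x_{n+1}, y_{n+1}) = (x₁x_n + 156y₁y_n, x₁y_n + y₁x_n) repeatedly.
  From (x_1, y_1) = (25, 2): x_2 = 25·25 + 156·2·2 = 1249; y_2 = 25·2 + 2·25 = 100.
  From (x_2, y_2) = (1249, 100): x_3 = 25·1249 + 156·2·100 = 62425; y_3 = 25·100 + 2·1249 = 4998.
Step 3: Verify x_3² - 156·y_3² = 3896880625 - 3896880624 = 1 (should be 1). ✓

(x_1, y_1) = (25, 2); (x_3, y_3) = (62425, 4998).


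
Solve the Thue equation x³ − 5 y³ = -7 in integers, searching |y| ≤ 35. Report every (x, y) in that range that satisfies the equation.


The equation is x³ - 5y³ = -7. For fixed y, x³ = 5·y³ − 7, so a solution requires the RHS to be a perfect cube.
Strategy: iterate y from -35 to 35, compute RHS = 5·y³ − 7, and check whether it is a (positive or negative) perfect cube.
Check small values of y:
  y = 0: RHS = -7 is not a perfect cube.
  y = 1: RHS = -2 is not a perfect cube.
  y = -1: RHS = -12 is not a perfect cube.
  y = 2: RHS = 33 is not a perfect cube.
  y = -2: RHS = -47 is not a perfect cube.
  y = 3: RHS = 128 is not a perfect cube.
  y = -3: RHS = -142 is not a perfect cube.
Continuing the search up to |y| = 35 finds no solutions either.
No (x, y) in the scanned range satisfies the equation.

No integer solutions with |y| ≤ 35.


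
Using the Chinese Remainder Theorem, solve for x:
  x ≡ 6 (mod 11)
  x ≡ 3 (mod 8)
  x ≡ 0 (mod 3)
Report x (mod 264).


Moduli 11, 8, 3 are pairwise coprime; by CRT there is a unique solution modulo M = 11 · 8 · 3 = 264.
Solve pairwise, accumulating the modulus:
  Start with x ≡ 6 (mod 11).
  Combine with x ≡ 3 (mod 8): since gcd(11, 8) = 1, we get a unique residue mod 88.
    Write x = 6 + 11·t and substitute into x ≡ 3 (mod 8): 11·t ≡ 3 − 6 = -3 (mod 8).
    Reduce coefficients mod 8: 3·t ≡ 5 (mod 8).
    The inverse of 3 mod 8 is 3 (since 3·3 = 9 = 1·8 + 1), so t ≡ 3·5 = 15 ≡ 7 (mod 8).
    Then x = 6 + 11·7 = 83, valid modulo lcm(11, 8) = 88: x ≡ 83 (mod 88).
  Combine with x ≡ 0 (mod 3): since gcd(88, 3) = 1, we get a unique residue mod 264.
    Write x = 83 + 88·t and substitute into x ≡ 0 (mod 3): 88·t ≡ 0 − 83 = -83 (mod 3).
    Reduce coefficients mod 3: 1·t ≡ 1 (mod 3).
    So t ≡ 1 (mod 3).
    Then x = 83 + 88·1 = 171, valid modulo lcm(88, 3) = 264: x ≡ 171 (mod 264).
Verify: 171 mod 11 = 6 ✓, 171 mod 8 = 3 ✓, 171 mod 3 = 0 ✓.

x ≡ 171 (mod 264).


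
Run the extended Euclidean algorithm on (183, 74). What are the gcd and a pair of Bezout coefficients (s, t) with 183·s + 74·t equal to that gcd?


Euclidean algorithm on (183, 74) — divide until remainder is 0:
  183 = 2 · 74 + 35
  74 = 2 · 35 + 4
  35 = 8 · 4 + 3
  4 = 1 · 3 + 1
  3 = 3 · 1 + 0
gcd(183, 74) = 1.
Track Bezout coefficients alongside the remainders: start with r₀ = 183 = a·1 + b·0 (s = 1, t = 0) and r₁ = 74 = a·0 + b·1 (s = 0, t = 1); each new remainder r_{k+1} = r_{k-1} − q_k·r_k inherits s_{k+1} = s_{k-1} − q_k·s_k, t_{k+1} = t_{k-1} − q_k·t_k, so r_k = a·s_k + b·t_k at every step:
  q = 2: r = 35, s = 1 − 2·0 = 1, t = 0 − 2·1 = -2  (check: 183·1 + 74·(-2) = 35)
  q = 2: r = 4, s = 0 − 2·1 = -2, t = 1 − 2·(-2) = 5  (check: 183·(-2) + 74·5 = 4)
  q = 8: r = 3, s = 1 − 8·(-2) = 17, t = -2 − 8·5 = -42  (check: 183·17 + 74·(-42) = 3)
  q = 1: r = 1, s = -2 − 1·17 = -19, t = 5 − 1·(-42) = 47  (check: 183·(-19) + 74·47 = 1)
The row with r = 1 (the gcd) gives the Bezout coefficients s = -19, t = 47.
Result: 183 · (-19) + 74 · (47) = 1.

gcd(183, 74) = 1; s = -19, t = 47 (check: 183·(-19) + 74·47 = 1).


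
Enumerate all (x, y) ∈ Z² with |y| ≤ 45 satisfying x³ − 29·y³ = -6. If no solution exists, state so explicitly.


The equation is x³ - 29y³ = -6. For fixed y, x³ = 29·y³ − 6, so a solution requires the RHS to be a perfect cube.
Strategy: iterate y from -45 to 45, compute RHS = 29·y³ − 6, and check whether it is a (positive or negative) perfect cube.
Check small values of y:
  y = 0: RHS = -6 is not a perfect cube.
  y = 1: RHS = 23 is not a perfect cube.
  y = -1: RHS = -35 is not a perfect cube.
  y = 2: RHS = 226 is not a perfect cube.
  y = -2: RHS = -238 is not a perfect cube.
  y = 3: RHS = 777 is not a perfect cube.
  y = -3: RHS = -789 is not a perfect cube.
Continuing the search up to |y| = 45 finds no solutions either.
No (x, y) in the scanned range satisfies the equation.

No integer solutions with |y| ≤ 45.


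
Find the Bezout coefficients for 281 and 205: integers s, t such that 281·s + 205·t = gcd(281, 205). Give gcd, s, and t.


Euclidean algorithm on (281, 205) — divide until remainder is 0:
  281 = 1 · 205 + 76
  205 = 2 · 76 + 53
  76 = 1 · 53 + 23
  53 = 2 · 23 + 7
  23 = 3 · 7 + 2
  7 = 3 · 2 + 1
  2 = 2 · 1 + 0
gcd(281, 205) = 1.
Track Bezout coefficients alongside the remainders: start with r₀ = 281 = a·1 + b·0 (s = 1, t = 0) and r₁ = 205 = a·0 + b·1 (s = 0, t = 1); each new remainder r_{k+1} = r_{k-1} − q_k·r_k inherits s_{k+1} = s_{k-1} − q_k·s_k, t_{k+1} = t_{k-1} − q_k·t_k, so r_k = a·s_k + b·t_k at every step:
  q = 1: r = 76, s = 1 − 1·0 = 1, t = 0 − 1·1 = -1  (check: 281·1 + 205·(-1) = 76)
  q = 2: r = 53, s = 0 − 2·1 = -2, t = 1 − 2·(-1) = 3  (check: 281·(-2) + 205·3 = 53)
  q = 1: r = 23, s = 1 − 1·(-2) = 3, t = -1 − 1·3 = -4  (check: 281·3 + 205·(-4) = 23)
  q = 2: r = 7, s = -2 − 2·3 = -8, t = 3 − 2·(-4) = 11  (check: 281·(-8) + 205·11 = 7)
  q = 3: r = 2, s = 3 − 3·(-8) = 27, t = -4 − 3·11 = -37  (check: 281·27 + 205·(-37) = 2)
  q = 3: r = 1, s = -8 − 3·27 = -89, t = 11 − 3·(-37) = 122  (check: 281·(-89) + 205·122 = 1)
The row with r = 1 (the gcd) gives the Bezout coefficients s = -89, t = 122.
Result: 281 · (-89) + 205 · (122) = 1.

gcd(281, 205) = 1; s = -89, t = 122 (check: 281·(-89) + 205·122 = 1).


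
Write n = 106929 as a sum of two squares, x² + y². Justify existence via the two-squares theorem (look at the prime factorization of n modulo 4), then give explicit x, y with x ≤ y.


Step 1: Factor n = 106929 = 3^2 · 109^2.
Step 2: Check the mod-4 condition on each prime factor: 3 ≡ 3 (mod 4), exponent 2 (must be even); 109 ≡ 1 (mod 4), exponent 2.
All primes ≡ 3 (mod 4) appear to even exponent (or don't appear), so by the two-squares theorem n IS expressible as a sum of two squares.
Step 3: Build a representation. Group n = k² · m with k = 3 and m = 109 · 109 = 11881 (a product of primes ≡ 1 (mod 4)); a representation of m scales to one of n via (k·x)² + (k·y)² = k²(x² + y²). Each prime p ≡ 1 (mod 4) is itself a sum of two squares; find a² by testing p − a² for a perfect square:
  109: 109 − 1² = 108, 109 − 2² = 105, 109 − 3² = 100 = 10² ⇒ 109 = 3² + 10².
  Combine using the Brahmagupta–Fibonacci identity (a² + b²)(c² + d²) = (ac − bd)² + (ad + bc)² = (ac + bd)² + (ad − bc)²:
  109 · 109 = 11881: from (3² + 10²)(3² + 10²), take (3·3 − 10·10, 3·10 + 10·3) = (9 − 100, 30 + 30) = (-91, 60); dropping signs (only squares matter) gives (91, 60); check 91² + 60² = 8281 + 3600 = 11881 ✓.
  Scale by k = 3: (3·91, 3·60) = (273, 180).
Step 4: Order so x ≤ y and verify: 180² + 273² = 32400 + 74529 = 106929 = n. ✓

n = 106929 = 180² + 273² (one valid representation with x ≤ y).


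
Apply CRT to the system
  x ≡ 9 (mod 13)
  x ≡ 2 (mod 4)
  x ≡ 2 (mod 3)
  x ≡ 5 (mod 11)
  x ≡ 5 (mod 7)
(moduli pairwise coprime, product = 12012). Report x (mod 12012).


Product of moduli M = 13 · 4 · 3 · 11 · 7 = 12012.
Merge one congruence at a time:
  Start: x ≡ 9 (mod 13).
  Combine with x ≡ 2 (mod 4); new modulus lcm = 52.
    Write x = 9 + 13·t and substitute into x ≡ 2 (mod 4): 13·t ≡ 2 − 9 = -7 (mod 4).
    Reduce coefficients mod 4: 1·t ≡ 1 (mod 4).
    So t ≡ 1 (mod 4).
    Then x = 9 + 13·1 = 22, valid modulo lcm(13, 4) = 52: x ≡ 22 (mod 52).
  Combine with x ≡ 2 (mod 3); new modulus lcm = 156.
    Write x = 22 + 52·t and substitute into x ≡ 2 (mod 3): 52·t ≡ 2 − 22 = -20 (mod 3).
    Reduce coefficients mod 3: 1·t ≡ 1 (mod 3).
    So t ≡ 1 (mod 3).
    Then x = 22 + 52·1 = 74, valid modulo lcm(52, 3) = 156: x ≡ 74 (mod 156).
  Combine with x ≡ 5 (mod 11); new modulus lcm = 1716.
    Write x = 74 + 156·t and substitute into x ≡ 5 (mod 11): 156·t ≡ 5 − 74 = -69 (mod 11).
    Reduce coefficients mod 11: 2·t ≡ 8 (mod 11).
    The inverse of 2 mod 11 is 6 (since 2·6 = 12 = 1·11 + 1), so t ≡ 6·8 = 48 ≡ 4 (mod 11).
    Then x = 74 + 156·4 = 698, valid modulo lcm(156, 11) = 1716: x ≡ 698 (mod 1716).
  Combine with x ≡ 5 (mod 7); new modulus lcm = 12012.
    Write x = 698 + 1716·t and substitute into x ≡ 5 (mod 7): 1716·t ≡ 5 − 698 = -693 (mod 7).
    Reduce coefficients mod 7: 1·t ≡ 0 (mod 7).
    So t ≡ 0 (mod 7).
    Then x = 698 + 1716·0 = 698, valid modulo lcm(1716, 7) = 12012: x ≡ 698 (mod 12012).
Verify against each original: 698 mod 13 = 9, 698 mod 4 = 2, 698 mod 3 = 2, 698 mod 11 = 5, 698 mod 7 = 5.

x ≡ 698 (mod 12012).


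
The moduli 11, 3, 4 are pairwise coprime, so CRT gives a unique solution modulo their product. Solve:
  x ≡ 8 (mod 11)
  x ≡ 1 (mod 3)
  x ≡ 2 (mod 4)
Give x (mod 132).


Moduli 11, 3, 4 are pairwise coprime; by CRT there is a unique solution modulo M = 11 · 3 · 4 = 132.
Solve pairwise, accumulating the modulus:
  Start with x ≡ 8 (mod 11).
  Combine with x ≡ 1 (mod 3): since gcd(11, 3) = 1, we get a unique residue mod 33.
    Write x = 8 + 11·t and substitute into x ≡ 1 (mod 3): 11·t ≡ 1 − 8 = -7 (mod 3).
    Reduce coefficients mod 3: 2·t ≡ 2 (mod 3).
    The inverse of 2 mod 3 is 2 (since 2·2 = 4 = 1·3 + 1), so t ≡ 2·2 = 4 ≡ 1 (mod 3).
    Then x = 8 + 11·1 = 19, valid modulo lcm(11, 3) = 33: x ≡ 19 (mod 33).
  Combine with x ≡ 2 (mod 4): since gcd(33, 4) = 1, we get a unique residue mod 132.
    Write x = 19 + 33·t and substitute into x ≡ 2 (mod 4): 33·t ≡ 2 − 19 = -17 (mod 4).
    Reduce coefficients mod 4: 1·t ≡ 3 (mod 4).
    So t ≡ 3 (mod 4).
    Then x = 19 + 33·3 = 118, valid modulo lcm(33, 4) = 132: x ≡ 118 (mod 132).
Verify: 118 mod 11 = 8 ✓, 118 mod 3 = 1 ✓, 118 mod 4 = 2 ✓.

x ≡ 118 (mod 132).


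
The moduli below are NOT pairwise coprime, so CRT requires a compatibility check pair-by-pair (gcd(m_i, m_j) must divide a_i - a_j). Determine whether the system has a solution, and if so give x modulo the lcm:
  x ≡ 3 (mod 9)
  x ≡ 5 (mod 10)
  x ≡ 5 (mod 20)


Moduli 9, 10, 20 are not pairwise coprime, so CRT works modulo lcm(m_i) when all pairwise compatibility conditions hold.
Pairwise compatibility: gcd(m_i, m_j) must divide a_i - a_j for every pair.
Merge one congruence at a time:
  Start: x ≡ 3 (mod 9).
  Combine with x ≡ 5 (mod 10): gcd(9, 10) = 1; 5 - 3 = 2, which IS divisible by 1, so compatible.
    Write x = 3 + 9·t and substitute into x ≡ 5 (mod 10): 9·t ≡ 5 − 3 = 2 (mod 10).
    The inverse of 9 mod 10 is 9 (since 9·9 = 81 = 8·10 + 1), so t ≡ 9·2 = 18 ≡ 8 (mod 10).
    Then x = 3 + 9·8 = 75, valid modulo lcm(9, 10) = 90: x ≡ 75 (mod 90).
  Combine with x ≡ 5 (mod 20): gcd(90, 20) = 10; 5 - 75 = -70, which IS divisible by 10, so compatible.
    Write x = 75 + 90·t and substitute into x ≡ 5 (mod 20): 90·t ≡ 5 − 75 = -70 (mod 20).
    Divide the congruence (and modulus) by g = 10: 9·t ≡ -7 (mod 2).
    Reduce coefficients mod 2: 1·t ≡ 1 (mod 2).
    So t ≡ 1 (mod 2).
    Then x = 75 + 90·1 = 165, valid modulo lcm(90, 20) = 180: x ≡ 165 (mod 180).
Verify: 165 mod 9 = 3, 165 mod 10 = 5, 165 mod 20 = 5.

x ≡ 165 (mod 180).


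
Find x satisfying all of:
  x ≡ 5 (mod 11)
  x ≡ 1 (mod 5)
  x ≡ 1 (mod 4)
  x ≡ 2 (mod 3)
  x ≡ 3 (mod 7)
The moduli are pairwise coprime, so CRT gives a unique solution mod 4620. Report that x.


Product of moduli M = 11 · 5 · 4 · 3 · 7 = 4620.
Merge one congruence at a time:
  Start: x ≡ 5 (mod 11).
  Combine with x ≡ 1 (mod 5); new modulus lcm = 55.
    Write x = 5 + 11·t and substitute into x ≡ 1 (mod 5): 11·t ≡ 1 − 5 = -4 (mod 5).
    Reduce coefficients mod 5: 1·t ≡ 1 (mod 5).
    So t ≡ 1 (mod 5).
    Then x = 5 + 11·1 = 16, valid modulo lcm(11, 5) = 55: x ≡ 16 (mod 55).
  Combine with x ≡ 1 (mod 4); new modulus lcm = 220.
    Write x = 16 + 55·t and substitute into x ≡ 1 (mod 4): 55·t ≡ 1 − 16 = -15 (mod 4).
    Reduce coefficients mod 4: 3·t ≡ 1 (mod 4).
    The inverse of 3 mod 4 is 3 (since 3·3 = 9 = 2·4 + 1), so t ≡ 3·1 = 3 ≡ 3 (mod 4).
    Then x = 16 + 55·3 = 181, valid modulo lcm(55, 4) = 220: x ≡ 181 (mod 220).
  Combine with x ≡ 2 (mod 3); new modulus lcm = 660.
    Write x = 181 + 220·t and substitute into x ≡ 2 (mod 3): 220·t ≡ 2 − 181 = -179 (mod 3).
    Reduce coefficients mod 3: 1·t ≡ 1 (mod 3).
    So t ≡ 1 (mod 3).
    Then x = 181 + 220·1 = 401, valid modulo lcm(220, 3) = 660: x ≡ 401 (mod 660).
  Combine with x ≡ 3 (mod 7); new modulus lcm = 4620.
    Write x = 401 + 660·t and substitute into x ≡ 3 (mod 7): 660·t ≡ 3 − 401 = -398 (mod 7).
    Reduce coefficients mod 7: 2·t ≡ 1 (mod 7).
    The inverse of 2 mod 7 is 4 (since 2·4 = 8 = 1·7 + 1), so t ≡ 4·1 = 4 ≡ 4 (mod 7).
    Then x = 401 + 660·4 = 3041, valid modulo lcm(660, 7) = 4620: x ≡ 3041 (mod 4620).
Verify against each original: 3041 mod 11 = 5, 3041 mod 5 = 1, 3041 mod 4 = 1, 3041 mod 3 = 2, 3041 mod 7 = 3.

x ≡ 3041 (mod 4620).


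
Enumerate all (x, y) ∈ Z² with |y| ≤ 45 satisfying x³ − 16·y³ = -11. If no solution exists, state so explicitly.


The equation is x³ - 16y³ = -11. For fixed y, x³ = 16·y³ − 11, so a solution requires the RHS to be a perfect cube.
Strategy: iterate y from -45 to 45, compute RHS = 16·y³ − 11, and check whether it is a (positive or negative) perfect cube.
Check small values of y:
  y = 0: RHS = -11 is not a perfect cube.
  y = 1: RHS = 5 is not a perfect cube.
  y = -1: RHS = -27 = (-3)³ ⇒ x = -3 works.
  y = 2: RHS = 117 is not a perfect cube.
  y = -2: RHS = -139 is not a perfect cube.
  y = 3: RHS = 421 is not a perfect cube.
  y = -3: RHS = -443 is not a perfect cube.
Continuing the search up to |y| = 45 finds no further solutions beyond those listed.
Collected solutions: (-3, -1).

Solutions (with |y| ≤ 45): (-3, -1).


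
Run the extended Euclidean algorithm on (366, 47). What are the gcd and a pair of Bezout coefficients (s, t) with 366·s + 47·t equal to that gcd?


Euclidean algorithm on (366, 47) — divide until remainder is 0:
  366 = 7 · 47 + 37
  47 = 1 · 37 + 10
  37 = 3 · 10 + 7
  10 = 1 · 7 + 3
  7 = 2 · 3 + 1
  3 = 3 · 1 + 0
gcd(366, 47) = 1.
Track Bezout coefficients alongside the remainders: start with r₀ = 366 = a·1 + b·0 (s = 1, t = 0) and r₁ = 47 = a·0 + b·1 (s = 0, t = 1); each new remainder r_{k+1} = r_{k-1} − q_k·r_k inherits s_{k+1} = s_{k-1} − q_k·s_k, t_{k+1} = t_{k-1} − q_k·t_k, so r_k = a·s_k + b·t_k at every step:
  q = 7: r = 37, s = 1 − 7·0 = 1, t = 0 − 7·1 = -7  (check: 366·1 + 47·(-7) = 37)
  q = 1: r = 10, s = 0 − 1·1 = -1, t = 1 − 1·(-7) = 8  (check: 366·(-1) + 47·8 = 10)
  q = 3: r = 7, s = 1 − 3·(-1) = 4, t = -7 − 3·8 = -31  (check: 366·4 + 47·(-31) = 7)
  q = 1: r = 3, s = -1 − 1·4 = -5, t = 8 − 1·(-31) = 39  (check: 366·(-5) + 47·39 = 3)
  q = 2: r = 1, s = 4 − 2·(-5) = 14, t = -31 − 2·39 = -109  (check: 366·14 + 47·(-109) = 1)
The row with r = 1 (the gcd) gives the Bezout coefficients s = 14, t = -109.
Result: 366 · (14) + 47 · (-109) = 1.

gcd(366, 47) = 1; s = 14, t = -109 (check: 366·14 + 47·(-109) = 1).


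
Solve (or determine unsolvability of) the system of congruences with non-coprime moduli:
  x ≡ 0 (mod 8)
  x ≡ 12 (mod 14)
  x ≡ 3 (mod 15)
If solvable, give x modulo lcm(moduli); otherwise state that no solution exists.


Moduli 8, 14, 15 are not pairwise coprime, so CRT works modulo lcm(m_i) when all pairwise compatibility conditions hold.
Pairwise compatibility: gcd(m_i, m_j) must divide a_i - a_j for every pair.
Merge one congruence at a time:
  Start: x ≡ 0 (mod 8).
  Combine with x ≡ 12 (mod 14): gcd(8, 14) = 2; 12 - 0 = 12, which IS divisible by 2, so compatible.
    Write x = 0 + 8·t and substitute into x ≡ 12 (mod 14): 8·t ≡ 12 − 0 = 12 (mod 14).
    Divide the congruence (and modulus) by g = 2: 4·t ≡ 6 (mod 7).
    The inverse of 4 mod 7 is 2 (since 4·2 = 8 = 1·7 + 1), so t ≡ 2·6 = 12 ≡ 5 (mod 7).
    Then x = 0 + 8·5 = 40, valid modulo lcm(8, 14) = 56: x ≡ 40 (mod 56).
  Combine with x ≡ 3 (mod 15): gcd(56, 15) = 1; 3 - 40 = -37, which IS divisible by 1, so compatible.
    Write x = 40 + 56·t and substitute into x ≡ 3 (mod 15): 56·t ≡ 3 − 40 = -37 (mod 15).
    Reduce coefficients mod 15: 11·t ≡ 8 (mod 15).
    The inverse of 11 mod 15 is 11 (since 11·11 = 121 = 8·15 + 1), so t ≡ 11·8 = 88 ≡ 13 (mod 15).
    Then x = 40 + 56·13 = 768, valid modulo lcm(56, 15) = 840: x ≡ 768 (mod 840).
Verify: 768 mod 8 = 0, 768 mod 14 = 12, 768 mod 15 = 3.

x ≡ 768 (mod 840).


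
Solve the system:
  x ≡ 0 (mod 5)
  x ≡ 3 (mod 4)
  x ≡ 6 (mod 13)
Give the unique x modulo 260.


Moduli 5, 4, 13 are pairwise coprime; by CRT there is a unique solution modulo M = 5 · 4 · 13 = 260.
Solve pairwise, accumulating the modulus:
  Start with x ≡ 0 (mod 5).
  Combine with x ≡ 3 (mod 4): since gcd(5, 4) = 1, we get a unique residue mod 20.
    Write x = 0 + 5·t and substitute into x ≡ 3 (mod 4): 5·t ≡ 3 − 0 = 3 (mod 4).
    Reduce coefficients mod 4: 1·t ≡ 3 (mod 4).
    So t ≡ 3 (mod 4).
    Then x = 0 + 5·3 = 15, valid modulo lcm(5, 4) = 20: x ≡ 15 (mod 20).
  Combine with x ≡ 6 (mod 13): since gcd(20, 13) = 1, we get a unique residue mod 260.
    Write x = 15 + 20·t and substitute into x ≡ 6 (mod 13): 20·t ≡ 6 − 15 = -9 (mod 13).
    Reduce coefficients mod 13: 7·t ≡ 4 (mod 13).
    The inverse of 7 mod 13 is 2 (since 7·2 = 14 = 1·13 + 1), so t ≡ 2·4 = 8 ≡ 8 (mod 13).
    Then x = 15 + 20·8 = 175, valid modulo lcm(20, 13) = 260: x ≡ 175 (mod 260).
Verify: 175 mod 5 = 0 ✓, 175 mod 4 = 3 ✓, 175 mod 13 = 6 ✓.

x ≡ 175 (mod 260).


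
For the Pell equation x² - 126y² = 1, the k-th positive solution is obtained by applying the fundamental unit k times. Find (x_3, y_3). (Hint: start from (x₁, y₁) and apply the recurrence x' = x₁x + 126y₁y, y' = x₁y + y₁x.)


Step 1: Find the fundamental solution (x₁, y₁) of x² - 126y² = 1.
  Expand √126 as a continued fraction. a₀ = ⌊√126⌋ = 11; iterate m_{k+1} = d_k·a_k − m_k, d_{k+1} = (126 − m_{k+1}²)/d_k, a_{k+1} = ⌊(a₀ + m_{k+1})/d_{k+1}⌋ (starting m₀ = 0, d₀ = 1), with convergents p_k = a_k·p_{k-1} + p_{k-2}, q_k = a_k·q_{k-1} + q_{k-2} (p₋₁ = 1, q₋₁ = 0):
  k = 0: a₀ = 11; p₀/q₀ = 11/1; p₀² − 126·q₀² = 121 − 126 = -5.
  k = 1: m = 11, d = 5, a = ⌊(11 + 11)/5⌋ = 4; p/q = (4·11 + 1)/(4·1 + 0) = 45/4; p² − 126·q² = 2025 − 2016 = 9.
  k = 2: m = 9, d = 9, a = ⌊(11 + 9)/9⌋ = 2; p/q = (2·45 + 11)/(2·4 + 1) = 101/9; p² − 126·q² = 10201 − 10206 = -5.
  k = 3: m = 9, d = 5, a = ⌊(11 + 9)/5⌋ = 4; p/q = (4·101 + 45)/(4·9 + 4) = 449/40; p² − 126·q² = 201601 − 201600 = 1.
  The first convergent with p² − 126·q² = 1 gives the fundamental solution (x₁, y₁) = (449, 40).
Step 2: Apply the recurrence (x_{n+1}, y_{n+1}) = (x₁x_n + 126y₁y_n, x₁y_n + y₁x_n) repeatedly.
  From (x_1, y_1) = (449, 40): x_2 = 449·449 + 126·40·40 = 403201; y_2 = 449·40 + 40·449 = 35920.
  From (x_2, y_2) = (403201, 35920): x_3 = 449·403201 + 126·40·35920 = 362074049; y_3 = 449·35920 + 40·403201 = 32256120.
Step 3: Verify x_3² - 126·y_3² = 131097616959254401 - 131097616959254400 = 1 (should be 1). ✓

(x_1, y_1) = (449, 40); (x_3, y_3) = (362074049, 32256120).
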